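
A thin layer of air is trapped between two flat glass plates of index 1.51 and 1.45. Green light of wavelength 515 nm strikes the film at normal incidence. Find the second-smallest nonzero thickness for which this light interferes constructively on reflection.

At the upper boundary (n = 1.51 to n = 1.0) the reflected ray undergoes no phase shift.
Ray reflecting at the bottom interface goes from n = 1.0 toward n = 1.45: a half-wave phase shift.
The two reflections differ by half a wavelength.
So the condition for constructive reflection is 2 n t = (m + ½) λ.
The second-smallest nonzero thickness corresponds to m = 1: t = (m + ½) λ / (2 n) = 1.50 × 515 / (2 × 1.0) = 386 nm.

386 nm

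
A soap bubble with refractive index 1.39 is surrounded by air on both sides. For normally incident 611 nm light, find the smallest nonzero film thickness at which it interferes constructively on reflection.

110 nm

Top surface (1.0 → 1.39): reflection off a higher-index medium gives a half-wave phase shift.
Ray reflecting at the bottom interface goes from n = 1.39 toward n = 1.0: no phase shift.
The two reflections differ by half a wavelength.
For strong reflection here: 2 n t = (m + ½) λ.
Minimum at m = 0: t = λ / (4 n) = 611 / (4 × 1.39) = 110 nm.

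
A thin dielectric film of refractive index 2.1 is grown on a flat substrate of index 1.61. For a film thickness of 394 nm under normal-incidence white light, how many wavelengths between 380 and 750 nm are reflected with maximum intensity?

2

Ray reflecting at the top interface goes from n = 1.0 toward n = 2.1: a half-wave phase shift.
Bottom surface (2.1 → 1.61): reflection off a lower-index medium gives no phase shift.
Net: one phase inversion between the two reflected rays.
So the condition for constructive reflection is 2 n t = (m + ½) λ.
λ = 2 n t / (m + ½) = 1655 / (m + ½) nm.
m=1: 1103 nm (IR); m=2: 662 nm (visible); m=3: 473 nm (visible); m=4: 368 nm (UV).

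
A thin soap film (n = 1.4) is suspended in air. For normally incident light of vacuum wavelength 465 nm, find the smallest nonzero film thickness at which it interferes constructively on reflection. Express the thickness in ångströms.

830 Å

Top surface (1.0 → 1.4): reflection off a higher-index medium gives a half-wave phase shift.
At the lower boundary (n = 1.4 to n = 1.0) the reflected ray undergoes no phase shift.
Exactly one π shift → a net half-wave offset.
So the condition for constructive reflection is 2 n t = (m + ½) λ.
Minimum at m = 0: t = λ / (4 n) = 465 / (4 × 1.4) = 83.0 nm.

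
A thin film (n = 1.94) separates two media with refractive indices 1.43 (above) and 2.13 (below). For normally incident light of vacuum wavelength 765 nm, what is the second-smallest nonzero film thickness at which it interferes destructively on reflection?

296 nm

Top surface (1.43 → 1.94): reflection off a higher-index medium gives a half-wave phase shift.
Ray reflecting at the bottom interface goes from n = 1.94 toward n = 2.13: a half-wave phase shift.
Zero or two π shifts → no net half-wave offset.
With no net inversion, destructive interference in reflection requires 2 n t = (m + ½) λ.
The second-smallest nonzero thickness corresponds to m = 1: t = (m + ½) λ / (2 n) = 1.50 × 765 / (2 × 1.94) = 296 nm.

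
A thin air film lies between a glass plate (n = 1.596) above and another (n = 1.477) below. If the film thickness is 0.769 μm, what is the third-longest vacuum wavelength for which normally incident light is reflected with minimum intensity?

513 nm

At the upper boundary (n = 1.596 to n = 1.0) the reflected ray undergoes no phase shift.
Ray reflecting at the bottom interface goes from n = 1.0 toward n = 1.477: a half-wave phase shift.
Exactly one π shift → a net half-wave offset.
So the condition for destructive reflection is 2 n t = m λ.
λ = 2 n t / m. The third-longest wavelength is m = 3: λ = 2 × 1.0 × 769 / 3.00 = 513 nm.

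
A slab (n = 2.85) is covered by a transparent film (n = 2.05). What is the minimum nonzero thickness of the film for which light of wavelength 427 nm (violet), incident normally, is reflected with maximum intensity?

104 nm

Top surface (1.0 → 2.05): reflection off a higher-index medium gives a half-wave phase shift.
Bottom surface (2.05 → 2.85): reflection off a higher-index medium gives a half-wave phase shift.
The two reflections carry the same phase change, so no net offset.
With no net inversion, constructive interference in reflection requires 2 n t = m λ.
Minimum nonzero at m = 1: t = λ / (2 n) = 427 / (2 × 2.05) = 104 nm.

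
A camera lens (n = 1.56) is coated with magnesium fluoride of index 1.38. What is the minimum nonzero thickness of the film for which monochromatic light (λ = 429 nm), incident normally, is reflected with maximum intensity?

At the upper boundary (n = 1.0 to n = 1.38) the reflected ray undergoes a half-wave phase shift.
At the lower boundary (n = 1.38 to n = 1.56) the reflected ray undergoes a half-wave phase shift.
Zero or two π shifts → no net half-wave offset.
So the condition for constructive reflection is 2 n t = m λ.
Minimum nonzero at m = 1: t = λ / (2 n) = 429 / (2 × 1.38) = 155 nm.

155 nm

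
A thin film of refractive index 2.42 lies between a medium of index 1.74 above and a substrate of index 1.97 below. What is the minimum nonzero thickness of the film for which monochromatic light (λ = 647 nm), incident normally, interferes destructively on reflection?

Ray reflecting at the top interface goes from n = 1.74 toward n = 2.42: a half-wave phase shift.
Bottom surface (2.42 → 1.97): reflection off a lower-index medium gives no phase shift.
The two reflections differ by half a wavelength.
So the condition for destructive reflection is 2 n t = m λ.
Minimum nonzero at m = 1: t = λ / (2 n) = 647 / (2 × 2.42) = 134 nm.

134 nm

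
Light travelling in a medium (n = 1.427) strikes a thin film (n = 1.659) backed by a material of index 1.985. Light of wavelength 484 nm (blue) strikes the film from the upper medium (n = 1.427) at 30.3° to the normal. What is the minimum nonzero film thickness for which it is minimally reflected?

At the upper boundary (n = 1.427 to n = 1.659) the reflected ray undergoes a half-wave phase shift.
Ray reflecting at the bottom interface goes from n = 1.659 toward n = 1.985: a half-wave phase shift.
The two reflections carry the same phase change, so no net offset.
For dark reflection here: 2 n t cos θ_r = (m + ½) λ.
Snell's law: 1.427 sin 30.3° = 1.659 sin θ_r → sin θ_r = 0.434, cos θ_r = 0.901.
Minimum at m = 0: t = λ / (4 n cos θ_r) = 484 / (4 × 1.659 × 0.901) = 81.0 nm.

81.0 nm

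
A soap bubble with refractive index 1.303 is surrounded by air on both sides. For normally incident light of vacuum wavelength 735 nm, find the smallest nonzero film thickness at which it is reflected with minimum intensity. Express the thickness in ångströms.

2820 Å

Ray reflecting at the top interface goes from n = 1.0 toward n = 1.303: a half-wave phase shift.
At the lower boundary (n = 1.303 to n = 1.0) the reflected ray undergoes no phase shift.
The two reflections differ by half a wavelength.
For minimum reflection here: 2 n t = m λ.
Minimum nonzero at m = 1: t = λ / (2 n) = 735 / (2 × 1.303) = 282 nm.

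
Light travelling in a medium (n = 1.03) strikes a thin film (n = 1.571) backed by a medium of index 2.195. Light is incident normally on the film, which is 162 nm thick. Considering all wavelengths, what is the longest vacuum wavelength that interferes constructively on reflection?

Top surface (1.03 → 1.571): reflection off a higher-index medium gives a half-wave phase shift.
At the lower boundary (n = 1.571 to n = 2.195) the reflected ray undergoes a half-wave phase shift.
The two reflections carry the same phase change, so no net offset.
So the condition for constructive reflection is 2 n t = m λ.
λ = 2 n t / m. The longest wavelength is m = 1: λ = 2 × 1.571 × 162 / 1.00 = 509 nm.

509 nm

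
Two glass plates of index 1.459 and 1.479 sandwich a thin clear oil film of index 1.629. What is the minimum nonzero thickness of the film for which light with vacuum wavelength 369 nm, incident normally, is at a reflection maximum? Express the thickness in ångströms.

566 Å

At the upper boundary (n = 1.459 to n = 1.629) the reflected ray undergoes a half-wave phase shift.
At the lower boundary (n = 1.629 to n = 1.479) the reflected ray undergoes no phase shift.
The two reflections differ by half a wavelength.
With one net inversion, constructive interference in reflection requires 2 n t = (m + ½) λ.
Minimum at m = 0: t = λ / (4 n) = 369 / (4 × 1.629) = 56.6 nm.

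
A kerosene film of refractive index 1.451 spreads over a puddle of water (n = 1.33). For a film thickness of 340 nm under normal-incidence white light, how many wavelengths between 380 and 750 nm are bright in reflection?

2

At the upper boundary (n = 1.0 to n = 1.451) the reflected ray undergoes a half-wave phase shift.
Ray reflecting at the bottom interface goes from n = 1.451 toward n = 1.33: no phase shift.
The two reflections differ by half a wavelength.
For bright reflection here: 2 n t = (m + ½) λ.
λ = 2 n t / (m + ½) = 987 / (m + ½) nm.
m=0: 1973 nm (IR); m=1: 658 nm (visible); m=2: 395 nm (visible); m=3: 282 nm (UV).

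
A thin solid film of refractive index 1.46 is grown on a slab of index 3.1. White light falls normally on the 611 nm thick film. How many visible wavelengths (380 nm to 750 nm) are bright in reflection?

2

Top surface (1.0 → 1.46): reflection off a higher-index medium gives a half-wave phase shift.
Ray reflecting at the bottom interface goes from n = 1.46 toward n = 3.1: a half-wave phase shift.
Zero or two π shifts → no net half-wave offset.
With no net inversion, constructive interference in reflection requires 2 n t = m λ.
λ = 2 n t / m = 1784 / m nm.
m=2: 892 nm (IR); m=3: 595 nm (visible); m=4: 446 nm (visible); m=5: 357 nm (UV).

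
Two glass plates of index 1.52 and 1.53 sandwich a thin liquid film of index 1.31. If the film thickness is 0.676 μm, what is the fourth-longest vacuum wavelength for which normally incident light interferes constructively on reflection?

506 nm

Top surface (1.52 → 1.31): reflection off a lower-index medium gives no phase shift.
At the lower boundary (n = 1.31 to n = 1.53) the reflected ray undergoes a half-wave phase shift.
Exactly one π shift → a net half-wave offset.
So the condition for constructive reflection is 2 n t = (m + ½) λ.
λ = 2 n t / (m + ½). The fourth-longest wavelength is m = 3: λ = 2 × 1.31 × 676 / 3.50 = 506 nm.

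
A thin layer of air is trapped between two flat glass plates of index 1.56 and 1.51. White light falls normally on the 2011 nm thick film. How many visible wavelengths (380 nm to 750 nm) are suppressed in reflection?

Ray reflecting at the top interface goes from n = 1.56 toward n = 1.0: no phase shift.
Ray reflecting at the bottom interface goes from n = 1.0 toward n = 1.51: a half-wave phase shift.
Net: one phase inversion between the two reflected rays.
So the condition for destructive reflection is 2 n t = m λ.
λ = 2 n t / m = 4022 / m nm.
m=5: 804 nm (IR); m=6: 670 nm (visible); m=7: 575 nm (visible); m=8: 503 nm (visible); m=9: 447 nm (visible); m=10: 402 nm (visible); m=11: 366 nm (UV).

5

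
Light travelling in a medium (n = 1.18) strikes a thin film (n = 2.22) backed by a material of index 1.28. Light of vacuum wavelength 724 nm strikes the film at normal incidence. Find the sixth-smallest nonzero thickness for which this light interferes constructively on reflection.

At the upper boundary (n = 1.18 to n = 2.22) the reflected ray undergoes a half-wave phase shift.
Bottom surface (2.22 → 1.28): reflection off a lower-index medium gives no phase shift.
Net: one phase inversion between the two reflected rays.
So the condition for constructive reflection is 2 n t = (m + ½) λ.
The sixth-smallest nonzero thickness corresponds to m = 5: t = (m + ½) λ / (2 n) = 5.50 × 724 / (2 × 2.22) = 897 nm.

897 nm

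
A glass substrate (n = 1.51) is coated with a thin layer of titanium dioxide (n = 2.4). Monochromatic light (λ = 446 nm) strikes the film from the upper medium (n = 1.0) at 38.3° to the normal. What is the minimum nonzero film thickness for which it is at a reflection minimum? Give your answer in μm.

At the upper boundary (n = 1.0 to n = 2.4) the reflected ray undergoes a half-wave phase shift.
Ray reflecting at the bottom interface goes from n = 2.4 toward n = 1.51: no phase shift.
Net: one phase inversion between the two reflected rays.
With one net inversion, destructive interference in reflection requires 2 n t cos θ_r = m λ.
Snell's law: 1.0 sin 38.3° = 2.4 sin θ_r → sin θ_r = 0.258, cos θ_r = 0.966.
Minimum nonzero at m = 1: t = λ / (2 n cos θ_r) = 446 / (2 × 2.4 × 0.966) = 96.2 nm.

0.0962 μm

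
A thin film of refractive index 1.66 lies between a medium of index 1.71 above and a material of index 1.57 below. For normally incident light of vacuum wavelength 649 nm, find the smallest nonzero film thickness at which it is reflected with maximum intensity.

At the upper boundary (n = 1.71 to n = 1.66) the reflected ray undergoes no phase shift.
Bottom surface (1.66 → 1.57): reflection off a lower-index medium gives no phase shift.
The two reflections carry the same phase change, so no net offset.
So the condition for constructive reflection is 2 n t = m λ.
Minimum nonzero at m = 1: t = λ / (2 n) = 649 / (2 × 1.66) = 195 nm.

195 nm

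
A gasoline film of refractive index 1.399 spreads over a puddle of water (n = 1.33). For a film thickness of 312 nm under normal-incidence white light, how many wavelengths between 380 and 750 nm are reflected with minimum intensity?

Ray reflecting at the top interface goes from n = 1.0 toward n = 1.399: a half-wave phase shift.
Bottom surface (1.399 → 1.33): reflection off a lower-index medium gives no phase shift.
Net: one phase inversion between the two reflected rays.
For minimum reflection here: 2 n t = m λ.
λ = 2 n t / m = 873 / m nm.
m=1: 873 nm (IR); m=2: 436 nm (visible); m=3: 291 nm (UV).

1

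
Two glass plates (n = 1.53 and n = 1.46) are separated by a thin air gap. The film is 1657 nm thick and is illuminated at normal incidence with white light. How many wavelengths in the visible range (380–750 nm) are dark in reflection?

Top surface (1.53 → 1.0): reflection off a lower-index medium gives no phase shift.
Ray reflecting at the bottom interface goes from n = 1.0 toward n = 1.46: a half-wave phase shift.
Exactly one π shift → a net half-wave offset.
With one net inversion, destructive interference in reflection requires 2 n t = m λ.
λ = 2 n t / m = 3314 / m nm.
m=4: 829 nm (IR); m=5: 663 nm (visible); m=6: 552 nm (visible); m=7: 473 nm (visible); m=8: 414 nm (visible); m=9: 368 nm (UV).

4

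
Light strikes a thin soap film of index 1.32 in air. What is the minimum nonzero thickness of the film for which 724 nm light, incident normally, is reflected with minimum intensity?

Ray reflecting at the top interface goes from n = 1.0 toward n = 1.32: a half-wave phase shift.
Ray reflecting at the bottom interface goes from n = 1.32 toward n = 1.0: no phase shift.
The two reflections differ by half a wavelength.
With one net inversion, destructive interference in reflection requires 2 n t = m λ.
Minimum nonzero at m = 1: t = λ / (2 n) = 724 / (2 × 1.32) = 274 nm.

274 nm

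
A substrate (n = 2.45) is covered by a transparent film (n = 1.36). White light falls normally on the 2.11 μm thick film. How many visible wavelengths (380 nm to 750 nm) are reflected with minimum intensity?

7

Top surface (1.0 → 1.36): reflection off a higher-index medium gives a half-wave phase shift.
Ray reflecting at the bottom interface goes from n = 1.36 toward n = 2.45: a half-wave phase shift.
Net: no relative phase inversion (both shifts match).
For minimum reflection here: 2 n t = (m + ½) λ.
λ = 2 n t / (m + ½) = 5739 / (m + ½) nm.
m=7: 765 nm (IR); m=8: 675 nm (visible); m=9: 604 nm (visible); m=10: 547 nm (visible); m=11: 499 nm (visible); m=12: 459 nm (visible); m=13: 425 nm (visible); m=14: 396 nm (visible); m=15: 370 nm (UV).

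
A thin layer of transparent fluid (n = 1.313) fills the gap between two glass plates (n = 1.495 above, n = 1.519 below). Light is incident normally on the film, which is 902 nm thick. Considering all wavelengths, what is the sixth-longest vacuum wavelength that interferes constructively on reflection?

431 nm

At the upper boundary (n = 1.495 to n = 1.313) the reflected ray undergoes no phase shift.
At the lower boundary (n = 1.313 to n = 1.519) the reflected ray undergoes a half-wave phase shift.
Net: one phase inversion between the two reflected rays.
With one net inversion, constructive interference in reflection requires 2 n t = (m + ½) λ.
λ = 2 n t / (m + ½). The sixth-longest wavelength is m = 5: λ = 2 × 1.313 × 902 / 5.50 = 431 nm.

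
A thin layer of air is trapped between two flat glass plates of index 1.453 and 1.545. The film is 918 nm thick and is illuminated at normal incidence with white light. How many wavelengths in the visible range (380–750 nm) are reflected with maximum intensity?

Ray reflecting at the top interface goes from n = 1.453 toward n = 1.0: no phase shift.
Bottom surface (1.0 → 1.545): reflection off a higher-index medium gives a half-wave phase shift.
The two reflections differ by half a wavelength.
With one net inversion, constructive interference in reflection requires 2 n t = (m + ½) λ.
λ = 2 n t / (m + ½) = 1836 / (m + ½) nm.
m=1: 1224 nm (IR); m=2: 734 nm (visible); m=3: 525 nm (visible); m=4: 408 nm (visible); m=5: 334 nm (UV).

3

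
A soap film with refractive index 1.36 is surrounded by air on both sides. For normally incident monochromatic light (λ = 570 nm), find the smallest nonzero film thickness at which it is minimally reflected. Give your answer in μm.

At the upper boundary (n = 1.0 to n = 1.36) the reflected ray undergoes a half-wave phase shift.
At the lower boundary (n = 1.36 to n = 1.0) the reflected ray undergoes no phase shift.
Net: one phase inversion between the two reflected rays.
For minimum reflection here: 2 n t = m λ.
Minimum nonzero at m = 1: t = λ / (2 n) = 570 / (2 × 1.36) = 210 nm.

0.210 μm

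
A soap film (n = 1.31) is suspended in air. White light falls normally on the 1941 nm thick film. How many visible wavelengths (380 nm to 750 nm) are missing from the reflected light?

7

At the upper boundary (n = 1.0 to n = 1.31) the reflected ray undergoes a half-wave phase shift.
At the lower boundary (n = 1.31 to n = 1.0) the reflected ray undergoes no phase shift.
Exactly one π shift → a net half-wave offset.
With one net inversion, destructive interference in reflection requires 2 n t = m λ.
λ = 2 n t / m = 5085 / m nm.
m=6: 848 nm (IR); m=7: 726 nm (visible); m=8: 636 nm (visible); m=9: 565 nm (visible); m=10: 509 nm (visible); m=11: 462 nm (visible); m=12: 424 nm (visible); m=13: 391 nm (visible); m=14: 363 nm (UV).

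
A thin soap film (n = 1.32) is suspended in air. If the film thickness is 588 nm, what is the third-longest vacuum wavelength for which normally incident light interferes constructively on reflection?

Ray reflecting at the top interface goes from n = 1.0 toward n = 1.32: a half-wave phase shift.
Bottom surface (1.32 → 1.0): reflection off a lower-index medium gives no phase shift.
Exactly one π shift → a net half-wave offset.
For maximum reflection here: 2 n t = (m + ½) λ.
λ = 2 n t / (m + ½). The third-longest wavelength is m = 2: λ = 2 × 1.32 × 588 / 2.50 = 621 nm.

621 nm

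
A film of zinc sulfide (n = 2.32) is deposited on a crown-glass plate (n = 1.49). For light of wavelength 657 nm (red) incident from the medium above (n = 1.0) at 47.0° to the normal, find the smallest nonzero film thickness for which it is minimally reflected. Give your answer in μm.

At the upper boundary (n = 1.0 to n = 2.32) the reflected ray undergoes a half-wave phase shift.
At the lower boundary (n = 2.32 to n = 1.49) the reflected ray undergoes no phase shift.
The two reflections differ by half a wavelength.
So the condition for destructive reflection is 2 n t cos θ_r = m λ.
Snell's law: 1.0 sin 47.0° = 2.32 sin θ_r → sin θ_r = 0.315, cos θ_r = 0.949.
Minimum nonzero at m = 1: t = λ / (2 n cos θ_r) = 657 / (2 × 2.32 × 0.949) = 149 nm.

0.149 μm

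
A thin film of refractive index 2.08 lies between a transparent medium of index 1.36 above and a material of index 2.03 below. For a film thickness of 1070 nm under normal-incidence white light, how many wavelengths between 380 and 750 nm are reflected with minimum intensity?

6

At the upper boundary (n = 1.36 to n = 2.08) the reflected ray undergoes a half-wave phase shift.
At the lower boundary (n = 2.08 to n = 2.03) the reflected ray undergoes no phase shift.
Exactly one π shift → a net half-wave offset.
For weak reflection here: 2 n t = m λ.
λ = 2 n t / m = 4451 / m nm.
m=5: 890 nm (IR); m=6: 742 nm (visible); m=7: 636 nm (visible); m=8: 556 nm (visible); m=9: 495 nm (visible); m=10: 445 nm (visible); m=11: 405 nm (visible); m=12: 371 nm (UV).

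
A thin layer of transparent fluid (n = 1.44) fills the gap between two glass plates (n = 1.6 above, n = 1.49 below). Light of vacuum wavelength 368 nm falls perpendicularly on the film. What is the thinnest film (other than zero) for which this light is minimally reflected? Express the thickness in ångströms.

1278 Å

Top surface (1.6 → 1.44): reflection off a lower-index medium gives no phase shift.
At the lower boundary (n = 1.44 to n = 1.49) the reflected ray undergoes a half-wave phase shift.
Exactly one π shift → a net half-wave offset.
For dark reflection here: 2 n t = m λ.
Minimum nonzero at m = 1: t = λ / (2 n) = 368 / (2 × 1.44) = 128 nm.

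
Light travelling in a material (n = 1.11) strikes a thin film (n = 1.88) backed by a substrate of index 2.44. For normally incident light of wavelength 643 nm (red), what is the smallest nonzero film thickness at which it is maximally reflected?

171 nm

At the upper boundary (n = 1.11 to n = 1.88) the reflected ray undergoes a half-wave phase shift.
At the lower boundary (n = 1.88 to n = 2.44) the reflected ray undergoes a half-wave phase shift.
The two reflections carry the same phase change, so no net offset.
With no net inversion, constructive interference in reflection requires 2 n t = m λ.
The smallest nonzero thickness corresponds to m = 1: t = m λ / (2 n) = 1.00 × 643 / (2 × 1.88) = 171 nm.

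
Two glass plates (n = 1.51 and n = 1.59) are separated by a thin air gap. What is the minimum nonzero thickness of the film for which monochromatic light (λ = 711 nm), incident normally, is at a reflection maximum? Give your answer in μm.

Top surface (1.51 → 1.0): reflection off a lower-index medium gives no phase shift.
Ray reflecting at the bottom interface goes from n = 1.0 toward n = 1.59: a half-wave phase shift.
The two reflections differ by half a wavelength.
With one net inversion, constructive interference in reflection requires 2 n t = (m + ½) λ.
Minimum at m = 0: t = λ / (4 n) = 711 / (4 × 1.0) = 178 nm.

0.178 μm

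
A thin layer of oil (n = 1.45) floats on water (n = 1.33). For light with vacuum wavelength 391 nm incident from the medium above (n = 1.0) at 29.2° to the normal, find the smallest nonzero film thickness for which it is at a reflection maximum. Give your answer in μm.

Top surface (1.0 → 1.45): reflection off a higher-index medium gives a half-wave phase shift.
Ray reflecting at the bottom interface goes from n = 1.45 toward n = 1.33: no phase shift.
Net: one phase inversion between the two reflected rays.
With one net inversion, constructive interference in reflection requires 2 n t cos θ_r = (m + ½) λ.
Snell's law: 1.0 sin 29.2° = 1.45 sin θ_r → sin θ_r = 0.336, cos θ_r = 0.942.
Minimum at m = 0: t = λ / (4 n cos θ_r) = 391 / (4 × 1.45 × 0.942) = 71.6 nm.

0.0716 μm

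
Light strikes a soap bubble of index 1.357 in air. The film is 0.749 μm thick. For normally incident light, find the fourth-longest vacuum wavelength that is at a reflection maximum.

Top surface (1.0 → 1.357): reflection off a higher-index medium gives a half-wave phase shift.
Ray reflecting at the bottom interface goes from n = 1.357 toward n = 1.0: no phase shift.
Net: one phase inversion between the two reflected rays.
So the condition for constructive reflection is 2 n t = (m + ½) λ.
λ = 2 n t / (m + ½). The fourth-longest wavelength is m = 3: λ = 2 × 1.357 × 749 / 3.50 = 581 nm.

581 nm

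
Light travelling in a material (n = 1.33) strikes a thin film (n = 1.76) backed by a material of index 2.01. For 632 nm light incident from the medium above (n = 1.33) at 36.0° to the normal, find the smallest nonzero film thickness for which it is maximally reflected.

Ray reflecting at the top interface goes from n = 1.33 toward n = 1.76: a half-wave phase shift.
Ray reflecting at the bottom interface goes from n = 1.76 toward n = 2.01: a half-wave phase shift.
The two reflections carry the same phase change, so no net offset.
For strong reflection here: 2 n t cos θ_r = m λ.
Snell's law: 1.33 sin 36.0° = 1.76 sin θ_r → sin θ_r = 0.444, cos θ_r = 0.896.
Minimum nonzero at m = 1: t = λ / (2 n cos θ_r) = 632 / (2 × 1.76 × 0.896) = 200 nm.

200 nm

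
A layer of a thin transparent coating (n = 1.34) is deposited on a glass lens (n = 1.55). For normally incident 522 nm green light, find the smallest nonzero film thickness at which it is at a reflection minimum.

97.4 nm

At the upper boundary (n = 1.0 to n = 1.34) the reflected ray undergoes a half-wave phase shift.
Ray reflecting at the bottom interface goes from n = 1.34 toward n = 1.55: a half-wave phase shift.
Zero or two π shifts → no net half-wave offset.
With no net inversion, destructive interference in reflection requires 2 n t = (m + ½) λ.
Minimum at m = 0: t = λ / (4 n) = 522 / (4 × 1.34) = 97.4 nm.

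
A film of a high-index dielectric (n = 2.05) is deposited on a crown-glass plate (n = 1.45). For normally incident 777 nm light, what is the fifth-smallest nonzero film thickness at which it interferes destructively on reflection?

948 nm

Ray reflecting at the top interface goes from n = 1.0 toward n = 2.05: a half-wave phase shift.
At the lower boundary (n = 2.05 to n = 1.45) the reflected ray undergoes no phase shift.
Exactly one π shift → a net half-wave offset.
For weak reflection here: 2 n t = m λ.
The fifth-smallest nonzero thickness corresponds to m = 5: t = m λ / (2 n) = 5.00 × 777 / (2 × 2.05) = 948 nm.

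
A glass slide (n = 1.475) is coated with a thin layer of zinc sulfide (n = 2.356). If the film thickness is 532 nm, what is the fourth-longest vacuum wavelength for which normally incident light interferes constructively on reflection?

Ray reflecting at the top interface goes from n = 1.0 toward n = 2.356: a half-wave phase shift.
Ray reflecting at the bottom interface goes from n = 2.356 toward n = 1.475: no phase shift.
Net: one phase inversion between the two reflected rays.
So the condition for constructive reflection is 2 n t = (m + ½) λ.
λ = 2 n t / (m + ½). The fourth-longest wavelength is m = 3: λ = 2 × 2.356 × 532 / 3.50 = 716 nm.

716 nm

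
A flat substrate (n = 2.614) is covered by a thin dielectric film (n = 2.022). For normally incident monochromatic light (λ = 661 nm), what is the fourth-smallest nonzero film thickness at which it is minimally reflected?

572 nm

At the upper boundary (n = 1.0 to n = 2.022) the reflected ray undergoes a half-wave phase shift.
Bottom surface (2.022 → 2.614): reflection off a higher-index medium gives a half-wave phase shift.
The two reflections carry the same phase change, so no net offset.
So the condition for destructive reflection is 2 n t = (m + ½) λ.
The fourth-smallest nonzero thickness corresponds to m = 3: t = (m + ½) λ / (2 n) = 3.50 × 661 / (2 × 2.022) = 572 nm.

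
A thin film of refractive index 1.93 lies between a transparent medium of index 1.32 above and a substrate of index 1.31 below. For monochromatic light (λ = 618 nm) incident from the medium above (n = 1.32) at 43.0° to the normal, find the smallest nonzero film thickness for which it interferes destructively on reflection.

181 nm

Ray reflecting at the top interface goes from n = 1.32 toward n = 1.93: a half-wave phase shift.
At the lower boundary (n = 1.93 to n = 1.31) the reflected ray undergoes no phase shift.
The two reflections differ by half a wavelength.
With one net inversion, destructive interference in reflection requires 2 n t cos θ_r = m λ.
Snell's law: 1.32 sin 43.0° = 1.93 sin θ_r → sin θ_r = 0.466, cos θ_r = 0.885.
Minimum nonzero at m = 1: t = λ / (2 n cos θ_r) = 618 / (2 × 1.93 × 0.885) = 181 nm.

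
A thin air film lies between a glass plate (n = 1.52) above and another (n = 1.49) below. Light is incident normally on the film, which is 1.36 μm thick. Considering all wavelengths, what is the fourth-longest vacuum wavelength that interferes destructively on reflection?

680 nm

At the upper boundary (n = 1.52 to n = 1.0) the reflected ray undergoes no phase shift.
Ray reflecting at the bottom interface goes from n = 1.0 toward n = 1.49: a half-wave phase shift.
Exactly one π shift → a net half-wave offset.
So the condition for destructive reflection is 2 n t = m λ.
λ = 2 n t / m. The fourth-longest wavelength is m = 4: λ = 2 × 1.0 × 1360 / 4.00 = 680 nm.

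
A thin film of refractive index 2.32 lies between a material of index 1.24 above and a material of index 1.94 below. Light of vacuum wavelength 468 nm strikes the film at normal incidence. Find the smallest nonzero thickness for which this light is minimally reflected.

101 nm

Ray reflecting at the top interface goes from n = 1.24 toward n = 2.32: a half-wave phase shift.
At the lower boundary (n = 2.32 to n = 1.94) the reflected ray undergoes no phase shift.
The two reflections differ by half a wavelength.
So the condition for destructive reflection is 2 n t = m λ.
The smallest nonzero thickness corresponds to m = 1: t = m λ / (2 n) = 1.00 × 468 / (2 × 2.32) = 101 nm.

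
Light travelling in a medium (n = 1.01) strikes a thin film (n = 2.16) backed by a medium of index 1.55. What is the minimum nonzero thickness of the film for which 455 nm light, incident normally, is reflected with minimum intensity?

105 nm

Ray reflecting at the top interface goes from n = 1.01 toward n = 2.16: a half-wave phase shift.
Ray reflecting at the bottom interface goes from n = 2.16 toward n = 1.55: no phase shift.
Net: one phase inversion between the two reflected rays.
So the condition for destructive reflection is 2 n t = m λ.
Minimum nonzero at m = 1: t = λ / (2 n) = 455 / (2 × 2.16) = 105 nm.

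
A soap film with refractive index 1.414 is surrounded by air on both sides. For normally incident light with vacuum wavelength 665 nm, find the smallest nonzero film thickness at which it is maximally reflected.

Top surface (1.0 → 1.414): reflection off a higher-index medium gives a half-wave phase shift.
Ray reflecting at the bottom interface goes from n = 1.414 toward n = 1.0: no phase shift.
Net: one phase inversion between the two reflected rays.
With one net inversion, constructive interference in reflection requires 2 n t = (m + ½) λ.
Minimum at m = 0: t = λ / (4 n) = 665 / (4 × 1.414) = 118 nm.

118 nm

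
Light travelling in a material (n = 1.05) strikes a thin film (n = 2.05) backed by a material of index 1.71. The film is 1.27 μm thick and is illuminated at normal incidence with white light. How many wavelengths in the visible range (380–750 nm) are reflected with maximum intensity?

Top surface (1.05 → 2.05): reflection off a higher-index medium gives a half-wave phase shift.
At the lower boundary (n = 2.05 to n = 1.71) the reflected ray undergoes no phase shift.
Exactly one π shift → a net half-wave offset.
For bright reflection here: 2 n t = (m + ½) λ.
λ = 2 n t / (m + ½) = 5207 / (m + ½) nm.
m=6: 801 nm (IR); m=7: 694 nm (visible); m=8: 613 nm (visible); m=9: 548 nm (visible); m=10: 496 nm (visible); m=11: 453 nm (visible); m=12: 417 nm (visible); m=13: 386 nm (visible); m=14: 359 nm (UV).

7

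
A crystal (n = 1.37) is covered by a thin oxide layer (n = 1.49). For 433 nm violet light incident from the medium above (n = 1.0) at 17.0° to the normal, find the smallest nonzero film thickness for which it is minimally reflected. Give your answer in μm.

At the upper boundary (n = 1.0 to n = 1.49) the reflected ray undergoes a half-wave phase shift.
Ray reflecting at the bottom interface goes from n = 1.49 toward n = 1.37: no phase shift.
Net: one phase inversion between the two reflected rays.
For minimum reflection here: 2 n t cos θ_r = m λ.
Snell's law: 1.0 sin 17.0° = 1.49 sin θ_r → sin θ_r = 0.196, cos θ_r = 0.981.
Minimum nonzero at m = 1: t = λ / (2 n cos θ_r) = 433 / (2 × 1.49 × 0.981) = 148 nm.

0.148 μm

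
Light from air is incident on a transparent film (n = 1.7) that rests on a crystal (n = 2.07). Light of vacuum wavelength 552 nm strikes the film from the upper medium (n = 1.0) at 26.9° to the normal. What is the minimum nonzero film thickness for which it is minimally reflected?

84.2 nm

Ray reflecting at the top interface goes from n = 1.0 toward n = 1.7: a half-wave phase shift.
Bottom surface (1.7 → 2.07): reflection off a higher-index medium gives a half-wave phase shift.
The two reflections carry the same phase change, so no net offset.
So the condition for destructive reflection is 2 n t cos θ_r = (m + ½) λ.
Snell's law: 1.0 sin 26.9° = 1.7 sin θ_r → sin θ_r = 0.266, cos θ_r = 0.964.
Minimum at m = 0: t = λ / (4 n cos θ_r) = 552 / (4 × 1.7 × 0.964) = 84.2 nm.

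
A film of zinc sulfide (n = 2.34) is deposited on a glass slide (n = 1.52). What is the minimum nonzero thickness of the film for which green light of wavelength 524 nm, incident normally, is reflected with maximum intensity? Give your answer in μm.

0.0560 μm

At the upper boundary (n = 1.0 to n = 2.34) the reflected ray undergoes a half-wave phase shift.
Bottom surface (2.34 → 1.52): reflection off a lower-index medium gives no phase shift.
The two reflections differ by half a wavelength.
With one net inversion, constructive interference in reflection requires 2 n t = (m + ½) λ.
Minimum at m = 0: t = λ / (4 n) = 524 / (4 × 2.34) = 56.0 nm.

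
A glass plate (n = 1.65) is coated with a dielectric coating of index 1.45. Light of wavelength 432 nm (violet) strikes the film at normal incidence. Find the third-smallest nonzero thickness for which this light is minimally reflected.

Ray reflecting at the top interface goes from n = 1.0 toward n = 1.45: a half-wave phase shift.
Ray reflecting at the bottom interface goes from n = 1.45 toward n = 1.65: a half-wave phase shift.
Net: no relative phase inversion (both shifts match).
For weak reflection here: 2 n t = (m + ½) λ.
The third-smallest nonzero thickness corresponds to m = 2: t = (m + ½) λ / (2 n) = 2.50 × 432 / (2 × 1.45) = 372 nm.

372 nm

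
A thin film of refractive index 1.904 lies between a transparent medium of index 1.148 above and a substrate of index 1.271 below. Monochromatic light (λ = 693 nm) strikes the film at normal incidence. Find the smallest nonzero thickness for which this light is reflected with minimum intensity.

182 nm

At the upper boundary (n = 1.148 to n = 1.904) the reflected ray undergoes a half-wave phase shift.
Ray reflecting at the bottom interface goes from n = 1.904 toward n = 1.271: no phase shift.
The two reflections differ by half a wavelength.
For minimum reflection here: 2 n t = m λ.
The smallest nonzero thickness corresponds to m = 1: t = m λ / (2 n) = 1.00 × 693 / (2 × 1.904) = 182 nm.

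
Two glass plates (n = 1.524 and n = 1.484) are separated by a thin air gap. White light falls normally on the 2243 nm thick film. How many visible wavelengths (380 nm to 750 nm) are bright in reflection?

Ray reflecting at the top interface goes from n = 1.524 toward n = 1.0: no phase shift.
At the lower boundary (n = 1.0 to n = 1.484) the reflected ray undergoes a half-wave phase shift.
Net: one phase inversion between the two reflected rays.
So the condition for constructive reflection is 2 n t = (m + ½) λ.
λ = 2 n t / (m + ½) = 4486 / (m + ½) nm.
m=5: 816 nm (IR); m=6: 690 nm (visible); m=7: 598 nm (visible); m=8: 528 nm (visible); m=9: 472 nm (visible); m=10: 427 nm (visible); m=11: 390 nm (visible); m=12: 359 nm (UV).

6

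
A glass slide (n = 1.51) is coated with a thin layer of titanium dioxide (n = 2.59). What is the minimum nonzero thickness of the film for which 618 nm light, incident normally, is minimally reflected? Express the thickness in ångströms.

1193 Å

Top surface (1.0 → 2.59): reflection off a higher-index medium gives a half-wave phase shift.
At the lower boundary (n = 2.59 to n = 1.51) the reflected ray undergoes no phase shift.
Exactly one π shift → a net half-wave offset.
So the condition for destructive reflection is 2 n t = m λ.
Minimum nonzero at m = 1: t = λ / (2 n) = 618 / (2 × 2.59) = 119 nm.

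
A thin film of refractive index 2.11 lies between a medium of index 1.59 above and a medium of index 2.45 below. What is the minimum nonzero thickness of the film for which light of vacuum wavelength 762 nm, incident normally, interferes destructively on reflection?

90.3 nm

Top surface (1.59 → 2.11): reflection off a higher-index medium gives a half-wave phase shift.
Bottom surface (2.11 → 2.45): reflection off a higher-index medium gives a half-wave phase shift.
Net: no relative phase inversion (both shifts match).
With no net inversion, destructive interference in reflection requires 2 n t = (m + ½) λ.
Minimum at m = 0: t = λ / (4 n) = 762 / (4 × 2.11) = 90.3 nm.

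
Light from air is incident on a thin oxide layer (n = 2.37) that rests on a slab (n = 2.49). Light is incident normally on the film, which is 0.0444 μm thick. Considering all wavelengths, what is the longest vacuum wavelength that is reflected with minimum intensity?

421 nm

Top surface (1.0 → 2.37): reflection off a higher-index medium gives a half-wave phase shift.
Bottom surface (2.37 → 2.49): reflection off a higher-index medium gives a half-wave phase shift.
The two reflections carry the same phase change, so no net offset.
For dark reflection here: 2 n t = (m + ½) λ.
λ = 2 n t / (m + ½). The longest wavelength is m = 0: λ = 2 × 2.37 × 44.4 / 0.500 = 421 nm.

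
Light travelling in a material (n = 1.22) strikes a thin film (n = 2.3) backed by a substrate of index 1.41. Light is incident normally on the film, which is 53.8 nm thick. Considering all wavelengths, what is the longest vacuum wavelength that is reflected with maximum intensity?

495 nm

Ray reflecting at the top interface goes from n = 1.22 toward n = 2.3: a half-wave phase shift.
At the lower boundary (n = 2.3 to n = 1.41) the reflected ray undergoes no phase shift.
The two reflections differ by half a wavelength.
For bright reflection here: 2 n t = (m + ½) λ.
λ = 2 n t / (m + ½). The longest wavelength is m = 0: λ = 2 × 2.3 × 53.8 / 0.500 = 495 nm.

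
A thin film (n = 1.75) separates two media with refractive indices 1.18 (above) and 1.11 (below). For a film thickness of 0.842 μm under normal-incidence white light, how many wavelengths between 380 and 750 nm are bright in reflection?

4

Top surface (1.18 → 1.75): reflection off a higher-index medium gives a half-wave phase shift.
At the lower boundary (n = 1.75 to n = 1.11) the reflected ray undergoes no phase shift.
Net: one phase inversion between the two reflected rays.
So the condition for constructive reflection is 2 n t = (m + ½) λ.
λ = 2 n t / (m + ½) = 2947 / (m + ½) nm.
m=3: 842 nm (IR); m=4: 655 nm (visible); m=5: 536 nm (visible); m=6: 453 nm (visible); m=7: 393 nm (visible); m=8: 347 nm (UV).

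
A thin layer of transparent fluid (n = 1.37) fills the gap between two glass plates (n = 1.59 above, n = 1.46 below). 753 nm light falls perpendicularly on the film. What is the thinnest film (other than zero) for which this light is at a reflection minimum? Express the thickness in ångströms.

2748 Å

Ray reflecting at the top interface goes from n = 1.59 toward n = 1.37: no phase shift.
Bottom surface (1.37 → 1.46): reflection off a higher-index medium gives a half-wave phase shift.
Exactly one π shift → a net half-wave offset.
With one net inversion, destructive interference in reflection requires 2 n t = m λ.
Minimum nonzero at m = 1: t = λ / (2 n) = 753 / (2 × 1.37) = 275 nm.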